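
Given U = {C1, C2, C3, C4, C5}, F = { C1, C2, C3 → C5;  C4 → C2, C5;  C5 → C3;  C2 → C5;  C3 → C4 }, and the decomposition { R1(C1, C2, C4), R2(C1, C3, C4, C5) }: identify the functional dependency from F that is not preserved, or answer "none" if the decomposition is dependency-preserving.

none

C1, C2, C3 → C5: restricted closure across fragments reaches C5.
C4 → C2, C5: restricted closure across fragments reaches C2, C5.
C5 → C3 lies within R2.
C2 → C5: restricted closure across fragments reaches C5.
C3 → C4 lies within R2.
Every dependency is enforceable on the fragments, so the decomposition is dependency-preserving.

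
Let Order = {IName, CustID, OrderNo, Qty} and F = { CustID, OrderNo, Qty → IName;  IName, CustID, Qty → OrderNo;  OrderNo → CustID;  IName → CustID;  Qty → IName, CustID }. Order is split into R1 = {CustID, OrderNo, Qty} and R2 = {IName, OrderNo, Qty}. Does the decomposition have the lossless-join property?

Yes

Common attributes: R1 ∩ R2 = {OrderNo, Qty}.
Closure of {OrderNo, Qty}: OrderNo → CustID applies, adding CustID; Qty → IName, CustID applies, adding IName. So (OrderNo, Qty)⁺ = {IName, CustID, OrderNo, Qty}.
This closure contains every attribute of R1, so R1 ∩ R2 → R1. The join is lossless.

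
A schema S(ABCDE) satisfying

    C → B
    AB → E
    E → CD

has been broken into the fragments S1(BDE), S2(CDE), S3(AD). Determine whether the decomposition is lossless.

Chase test. Columns are ABCDE; row i has aⱼ where attribute j ∈ Si, else bᵢⱼ.
Initial tableau (one row per fragment):
  row 1: b11 a2 b13 a4 a5
  row 2: b21 b22 a3 a4 a5
  row 3: a1 b32 b33 a4 b35
Rows 1 and 2 agree on E; apply E→CD and equate their CD entries.
Rows 1 and 2 agree on C; apply C→B and equate their B entries.
No row becomes fully distinguished — the join is lossy.

No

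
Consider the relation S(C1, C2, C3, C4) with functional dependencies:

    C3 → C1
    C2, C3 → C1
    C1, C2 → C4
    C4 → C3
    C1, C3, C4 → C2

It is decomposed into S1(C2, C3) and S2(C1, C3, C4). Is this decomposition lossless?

Common attributes: S1 ∩ S2 = {C3}.
Closure of {C3}: C3 → C1 applies, adding C1. So (C3)⁺ = {C1, C3}.
The closure contains neither all of S1 = {C2, C3} nor all of S2 = {C1, C3, C4}, so the common attributes are not a superkey of either fragment. The join is lossy.

No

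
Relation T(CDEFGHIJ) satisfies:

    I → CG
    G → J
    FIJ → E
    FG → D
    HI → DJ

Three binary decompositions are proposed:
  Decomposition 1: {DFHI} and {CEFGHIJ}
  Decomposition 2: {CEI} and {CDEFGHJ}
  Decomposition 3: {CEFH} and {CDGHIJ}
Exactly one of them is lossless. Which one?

Decomposition 1

Decomposition 1: common = {FHI}, closure = {CDEFGHIJ} → lossless.
Decomposition 2: common = {CE}, closure = {CE} → lossy.
Decomposition 3: common = {CH}, closure = {CH} → lossy.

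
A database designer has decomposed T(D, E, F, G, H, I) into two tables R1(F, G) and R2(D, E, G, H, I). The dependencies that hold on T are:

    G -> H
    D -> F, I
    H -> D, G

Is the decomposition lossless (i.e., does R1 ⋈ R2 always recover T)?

Yes

Common attributes: R1 ∩ R2 = {G}.
Closure of {G}: G → H applies, adding H; H → D, G applies, adding D; D → F, I applies, adding F, I. So (G)⁺ = {D, F, G, H, I}.
This closure contains every attribute of R1, so R1 ∩ R2 → R1. The join is lossless.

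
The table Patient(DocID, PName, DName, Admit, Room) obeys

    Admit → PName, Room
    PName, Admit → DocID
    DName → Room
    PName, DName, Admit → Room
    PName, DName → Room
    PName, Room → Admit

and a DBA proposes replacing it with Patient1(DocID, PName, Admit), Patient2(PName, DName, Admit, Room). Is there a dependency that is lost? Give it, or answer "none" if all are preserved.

Admit → PName, Room lies within Patient2.
PName, Admit → DocID lies within Patient1.
DName → Room lies within Patient2.
PName, DName, Admit → Room lies within Patient2.
PName, DName → Room lies within Patient2.
PName, Room → Admit lies within Patient2.
Every dependency is enforceable on the fragments, so the decomposition is dependency-preserving.

none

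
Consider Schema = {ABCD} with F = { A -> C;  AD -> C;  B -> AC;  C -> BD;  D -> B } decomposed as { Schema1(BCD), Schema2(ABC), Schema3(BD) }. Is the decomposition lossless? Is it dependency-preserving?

lossless and dependency-preserving

Lossless test (chase): Rows 1 and 2 agree on B; apply B→AC and equate their AC entries. Rows 1 and 3 agree on B; apply B→AC and equate their AC entries. Rows 1 and 2 agree on C; apply C→BD and equate their BD entries. Row 1 is now all distinguished symbols — the join is lossless.
Dependency preservation: AD → C is not contained in any single fragment, but the restricted closure of its left-hand side across the fragments still reaches the right-hand side; the remaining FDs each lie inside some fragment. All dependencies are preserved.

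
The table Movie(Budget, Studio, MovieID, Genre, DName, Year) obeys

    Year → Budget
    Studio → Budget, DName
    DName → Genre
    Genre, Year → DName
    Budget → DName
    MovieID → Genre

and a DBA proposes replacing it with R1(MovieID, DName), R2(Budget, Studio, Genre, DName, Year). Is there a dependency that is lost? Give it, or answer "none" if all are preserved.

MovieID → Genre

Check MovieID → Genre: no single fragment contains all of {MovieID, Genre}, and the restricted closure of {MovieID} across the fragments never reaches {Genre}.
Year → Budget is preserved.
Studio → Budget, DName is preserved.
DName → Genre is preserved.
Genre, Year → DName is preserved.
Budget → DName is preserved.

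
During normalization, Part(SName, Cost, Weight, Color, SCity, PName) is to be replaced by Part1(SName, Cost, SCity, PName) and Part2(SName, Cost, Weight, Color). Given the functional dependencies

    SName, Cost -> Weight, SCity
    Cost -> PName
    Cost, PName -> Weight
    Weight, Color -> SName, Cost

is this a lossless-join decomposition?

Yes

Common attributes: Part1 ∩ Part2 = {SName, Cost}.
Closure of {SName, Cost}: SName, Cost → Weight, SCity applies, adding Weight, SCity; Cost → PName applies, adding PName. So (SName, Cost)⁺ = {SName, Cost, Weight, SCity, PName}.
This closure contains every attribute of Part1, so Part1 ∩ Part2 → Part1. The join is lossless.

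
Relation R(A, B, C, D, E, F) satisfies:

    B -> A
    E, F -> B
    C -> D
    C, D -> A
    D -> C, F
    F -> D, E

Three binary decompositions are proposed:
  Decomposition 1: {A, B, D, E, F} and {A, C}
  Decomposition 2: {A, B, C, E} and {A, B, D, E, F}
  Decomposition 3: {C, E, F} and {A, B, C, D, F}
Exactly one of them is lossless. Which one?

Decomposition 3

Decomposition 1: common = {A}, closure = {A} → lossy.
Decomposition 2: common = {A, B, E}, closure = {A, B, E} → lossy.
Decomposition 3: common = {C, F}, closure = {A, B, C, D, E, F} → lossless.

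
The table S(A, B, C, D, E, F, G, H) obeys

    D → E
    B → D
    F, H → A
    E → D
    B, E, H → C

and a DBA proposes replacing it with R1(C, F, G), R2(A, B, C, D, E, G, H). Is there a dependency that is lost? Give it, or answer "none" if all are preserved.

Check F, H → A: no single fragment contains all of {A, F, H}, and the restricted closure of {F, H} across the fragments never reaches {A}.
D → E is preserved.
B → D is preserved.
E → D is preserved.
B, E, H → C is preserved.

F, H → A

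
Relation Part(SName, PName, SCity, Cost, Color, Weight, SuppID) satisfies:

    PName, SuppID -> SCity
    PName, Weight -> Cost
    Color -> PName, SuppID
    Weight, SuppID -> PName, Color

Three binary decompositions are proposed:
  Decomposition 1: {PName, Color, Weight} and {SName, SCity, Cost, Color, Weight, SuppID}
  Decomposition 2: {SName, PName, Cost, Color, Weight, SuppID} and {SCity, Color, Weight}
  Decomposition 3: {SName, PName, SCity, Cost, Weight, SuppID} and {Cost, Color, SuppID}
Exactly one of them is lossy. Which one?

Decomposition 3

Decomposition 1: common = {Color, Weight}, closure = {PName, SCity, Cost, Color, Weight, SuppID} → lossless.
Decomposition 2: common = {Color, Weight}, closure = {PName, SCity, Cost, Color, Weight, SuppID} → lossless.
Decomposition 3: common = {Cost, SuppID}, closure = {Cost, SuppID} → lossy.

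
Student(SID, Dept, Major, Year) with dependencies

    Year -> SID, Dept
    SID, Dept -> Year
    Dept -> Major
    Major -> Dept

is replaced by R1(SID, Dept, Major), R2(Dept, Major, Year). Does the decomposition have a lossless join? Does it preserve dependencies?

lossy and not dependency-preserving

Lossless test: (Dept, Major)⁺ = {Dept, Major}, which is a superkey of neither fragment — lossy.
Dependency preservation: the restricted closure of {Year} across the fragments never reaches {SID, Dept}, so Year → SID, Dept cannot be enforced without a join — not preserved.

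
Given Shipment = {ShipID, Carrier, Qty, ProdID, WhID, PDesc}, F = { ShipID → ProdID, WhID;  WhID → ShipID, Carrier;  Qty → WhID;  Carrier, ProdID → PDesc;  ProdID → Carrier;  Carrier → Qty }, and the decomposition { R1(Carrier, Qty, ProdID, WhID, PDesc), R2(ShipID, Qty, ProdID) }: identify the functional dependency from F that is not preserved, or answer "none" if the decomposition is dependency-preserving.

ShipID → ProdID, WhID: restricted closure across fragments reaches ProdID, WhID.
WhID → ShipID, Carrier: restricted closure across fragments reaches ShipID, Carrier.
Qty → WhID lies within R1.
Carrier, ProdID → PDesc lies within R1.
ProdID → Carrier lies within R1.
Carrier → Qty lies within R1.
Every dependency is enforceable on the fragments, so the decomposition is dependency-preserving.

none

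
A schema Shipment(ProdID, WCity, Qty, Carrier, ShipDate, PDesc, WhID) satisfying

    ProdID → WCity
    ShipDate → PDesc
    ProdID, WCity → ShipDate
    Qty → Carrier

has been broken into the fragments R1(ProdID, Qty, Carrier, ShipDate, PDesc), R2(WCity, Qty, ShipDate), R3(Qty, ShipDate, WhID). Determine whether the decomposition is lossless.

Chase test. Columns are ProdID, WCity, Qty, Carrier, ShipDate, PDesc, WhID; row i has aⱼ where attribute j ∈ Ri, else bᵢⱼ.
Initial tableau (one row per fragment):
  row 1: a1 b12 a3 a4 a5 a6 b17
  row 2: b21 a2 a3 b24 a5 b26 b27
  row 3: b31 b32 a3 b34 a5 b36 a7
Rows 1 and 2 agree on ShipDate; apply ShipDate→PDesc and equate their PDesc entries.
Rows 1 and 3 agree on ShipDate; apply ShipDate→PDesc and equate their PDesc entries.
Rows 1 and 2 agree on Qty; apply Qty→Carrier and equate their Carrier entries.
Rows 1 and 3 agree on Qty; apply Qty→Carrier and equate their Carrier entries.
No row becomes fully distinguished — the join is lossy.

No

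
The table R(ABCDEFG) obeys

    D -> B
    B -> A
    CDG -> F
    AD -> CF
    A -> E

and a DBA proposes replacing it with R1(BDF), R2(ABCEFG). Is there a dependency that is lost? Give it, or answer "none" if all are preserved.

Check AD → CF: no single fragment contains all of {ACDF}, and the restricted closure of {AD} across the fragments never reaches {CF}.
D → B is preserved.
B → A is preserved.
CDG → F is preserved.
A → E is preserved.

AD -> CF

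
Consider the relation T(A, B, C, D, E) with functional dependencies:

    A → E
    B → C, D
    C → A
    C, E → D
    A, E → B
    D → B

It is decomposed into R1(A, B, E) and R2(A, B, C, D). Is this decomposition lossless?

Common attributes: R1 ∩ R2 = {A, B}.
Closure of {A, B}: A → E applies, adding E; B → C, D applies, adding C, D. So (A, B)⁺ = {A, B, C, D, E}.
This closure contains every attribute of R1, so R1 ∩ R2 → R1. The join is lossless.

Yes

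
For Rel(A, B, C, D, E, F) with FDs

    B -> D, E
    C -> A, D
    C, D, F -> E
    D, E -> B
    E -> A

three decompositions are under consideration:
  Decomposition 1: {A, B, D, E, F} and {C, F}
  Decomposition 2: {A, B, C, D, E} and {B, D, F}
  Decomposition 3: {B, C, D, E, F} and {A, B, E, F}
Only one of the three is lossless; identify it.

Decomposition 3

Decomposition 1: common = {F}, closure = {F} → lossy.
Decomposition 2: common = {B, D}, closure = {A, B, D, E} → lossy.
Decomposition 3: common = {B, E, F}, closure = {A, B, D, E, F} → lossless.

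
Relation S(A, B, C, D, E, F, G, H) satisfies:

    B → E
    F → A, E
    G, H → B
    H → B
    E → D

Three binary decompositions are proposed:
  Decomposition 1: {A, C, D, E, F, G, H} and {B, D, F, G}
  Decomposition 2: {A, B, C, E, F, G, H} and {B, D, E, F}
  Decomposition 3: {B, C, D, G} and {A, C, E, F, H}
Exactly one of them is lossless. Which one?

Decomposition 2

Decomposition 1: common = {D, F, G}, closure = {A, D, E, F, G} → lossy.
Decomposition 2: common = {B, E, F}, closure = {A, B, D, E, F} → lossless.
Decomposition 3: common = {C}, closure = {C} → lossy.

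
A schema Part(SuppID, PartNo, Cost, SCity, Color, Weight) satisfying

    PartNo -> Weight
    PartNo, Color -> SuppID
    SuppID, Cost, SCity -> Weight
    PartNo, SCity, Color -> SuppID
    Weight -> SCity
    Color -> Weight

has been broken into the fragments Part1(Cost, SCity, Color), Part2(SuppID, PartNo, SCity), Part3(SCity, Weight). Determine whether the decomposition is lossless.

No

Chase test. Columns are SuppID, PartNo, Cost, SCity, Color, Weight; row i has aⱼ where attribute j ∈ Parti, else bᵢⱼ.
Initial tableau (one row per fragment):
  row 1: b11 b12 a3 a4 a5 b16
  row 2: a1 a2 b23 a4 b25 b26
  row 3: b31 b32 b33 a4 b35 a6
No row becomes fully distinguished — the join is lossy.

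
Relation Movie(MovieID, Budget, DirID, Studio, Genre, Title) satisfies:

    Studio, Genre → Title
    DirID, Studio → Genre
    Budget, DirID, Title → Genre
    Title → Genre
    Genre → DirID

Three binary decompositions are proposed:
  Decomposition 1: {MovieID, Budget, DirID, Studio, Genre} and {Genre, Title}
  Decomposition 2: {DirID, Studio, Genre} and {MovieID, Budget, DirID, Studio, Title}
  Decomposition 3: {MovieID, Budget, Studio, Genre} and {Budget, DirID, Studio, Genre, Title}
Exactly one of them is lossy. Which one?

Decomposition 1

Decomposition 1: common = {Genre}, closure = {DirID, Genre} → lossy.
Decomposition 2: common = {DirID, Studio}, closure = {DirID, Studio, Genre, Title} → lossless.
Decomposition 3: common = {Budget, Studio, Genre}, closure = {Budget, DirID, Studio, Genre, Title} → lossless.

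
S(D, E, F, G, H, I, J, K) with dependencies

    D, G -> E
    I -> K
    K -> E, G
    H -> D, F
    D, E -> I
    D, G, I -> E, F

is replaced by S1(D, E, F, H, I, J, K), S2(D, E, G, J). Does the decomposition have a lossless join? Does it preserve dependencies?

lossless but not dependency-preserving

Lossless test: (D, E, J)⁺ = {D, E, F, G, I, J, K}, which contains all of one fragment — lossless.
Dependency preservation: the restricted closure of {K} across the fragments never reaches {E, G}, so K → E, G cannot be enforced without a join — not preserved.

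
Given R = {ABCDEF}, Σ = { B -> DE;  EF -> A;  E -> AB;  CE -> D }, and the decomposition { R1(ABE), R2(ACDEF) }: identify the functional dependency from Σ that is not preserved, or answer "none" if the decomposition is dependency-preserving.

B → DE: restricted closure across fragments reaches DE.
EF → A lies within R2.
E → AB lies within R1.
CE → D lies within R2.
Every dependency is enforceable on the fragments, so the decomposition is dependency-preserving.

none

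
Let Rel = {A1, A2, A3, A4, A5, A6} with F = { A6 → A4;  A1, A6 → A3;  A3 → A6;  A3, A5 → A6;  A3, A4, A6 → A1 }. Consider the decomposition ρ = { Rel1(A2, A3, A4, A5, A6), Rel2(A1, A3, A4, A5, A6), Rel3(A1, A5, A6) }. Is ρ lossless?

Chase test. Columns are A1, A2, A3, A4, A5, A6; row i has aⱼ where attribute j ∈ Reli, else bᵢⱼ.
Initial tableau (one row per fragment):
  row 1: b11 a2 a3 a4 a5 a6
  row 2: a1 b22 a3 a4 a5 a6
  row 3: a1 b32 b33 b34 a5 a6
Rows 1 and 3 agree on A6; apply A6→A4 and equate their A4 entries.
Rows 2 and 3 agree on A1, A6; apply A1, A6→A3 and equate their A3 entries.
Rows 1 and 2 agree on A3, A4, A6; apply A3, A4, A6→A1 and equate their A1 entries.
Row 1 is now all distinguished symbols — the join is lossless.

Yes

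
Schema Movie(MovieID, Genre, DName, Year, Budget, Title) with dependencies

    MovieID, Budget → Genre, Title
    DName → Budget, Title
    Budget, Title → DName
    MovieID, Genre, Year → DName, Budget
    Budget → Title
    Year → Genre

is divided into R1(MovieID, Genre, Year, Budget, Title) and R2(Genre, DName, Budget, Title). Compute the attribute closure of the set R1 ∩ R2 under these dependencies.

R1 ∩ R2 = {Genre, Budget, Title}.
Budget, Title → DName applies, adding DName
Closure: {Genre, DName, Budget, Title}.

Genre, DName, Budget, Title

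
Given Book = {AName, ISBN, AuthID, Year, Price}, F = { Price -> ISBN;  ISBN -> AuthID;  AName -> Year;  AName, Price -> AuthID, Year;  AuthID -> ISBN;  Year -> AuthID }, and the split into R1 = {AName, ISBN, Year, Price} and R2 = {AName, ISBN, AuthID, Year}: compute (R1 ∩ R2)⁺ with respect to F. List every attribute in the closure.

R1 ∩ R2 = {AName, ISBN, Year}.
ISBN → AuthID applies, adding AuthID
Closure: {AName, ISBN, AuthID, Year}.

AName, ISBN, AuthID, Year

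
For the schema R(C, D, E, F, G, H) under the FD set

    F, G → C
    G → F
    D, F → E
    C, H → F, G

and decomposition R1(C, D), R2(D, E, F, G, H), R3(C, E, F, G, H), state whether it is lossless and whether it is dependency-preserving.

Lossless test (chase): Rows 2 and 3 agree on F, G; apply F, G→C and equate their C entries. Row 2 is now all distinguished symbols — the join is lossless.
Dependency preservation: every FD's attributes lie within a single fragment, so each can be enforced locally — preserved.

lossless and dependency-preserving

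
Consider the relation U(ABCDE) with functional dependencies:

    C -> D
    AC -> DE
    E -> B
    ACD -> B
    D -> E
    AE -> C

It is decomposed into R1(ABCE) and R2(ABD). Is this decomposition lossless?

Common attributes: R1 ∩ R2 = {AB}.
No dependency enlarges {AB}, so (AB)⁺ = {AB}.
The closure contains neither all of R1 = {ABCE} nor all of R2 = {ABD}, so the common attributes are not a superkey of either fragment. The join is lossy.

No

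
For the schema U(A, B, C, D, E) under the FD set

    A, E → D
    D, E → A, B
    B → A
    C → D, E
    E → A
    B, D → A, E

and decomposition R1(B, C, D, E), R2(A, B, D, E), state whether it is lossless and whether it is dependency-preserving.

lossless and dependency-preserving

Lossless test: (B, D, E)⁺ = {A, B, D, E}, which contains all of one fragment — lossless.
Dependency preservation: every FD's attributes lie within a single fragment, so each can be enforced locally — preserved.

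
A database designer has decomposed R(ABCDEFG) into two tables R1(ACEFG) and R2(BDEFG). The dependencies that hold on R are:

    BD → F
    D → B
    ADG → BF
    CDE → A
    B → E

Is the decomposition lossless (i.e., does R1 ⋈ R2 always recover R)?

Common attributes: R1 ∩ R2 = {EFG}.
No dependency enlarges {EFG}, so (EFG)⁺ = {EFG}.
The closure contains neither all of R1 = {ACEFG} nor all of R2 = {BDEFG}, so the common attributes are not a superkey of either fragment. The join is lossy.

No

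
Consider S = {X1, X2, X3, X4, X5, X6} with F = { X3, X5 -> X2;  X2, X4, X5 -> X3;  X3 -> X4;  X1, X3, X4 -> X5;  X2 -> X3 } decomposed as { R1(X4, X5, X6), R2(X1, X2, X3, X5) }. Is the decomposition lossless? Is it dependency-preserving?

lossy and not dependency-preserving

Lossless test: (X5)⁺ = {X5}, which is a superkey of neither fragment — lossy.
Dependency preservation: the restricted closure of {X3} across the fragments never reaches {X4}, so X3 → X4 cannot be enforced without a join — not preserved.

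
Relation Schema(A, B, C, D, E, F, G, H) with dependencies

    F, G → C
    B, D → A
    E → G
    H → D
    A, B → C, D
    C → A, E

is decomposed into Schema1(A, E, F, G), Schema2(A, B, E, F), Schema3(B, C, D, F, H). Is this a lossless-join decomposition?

No

Chase test. Columns are A, B, C, D, E, F, G, H; row i has aⱼ where attribute j ∈ Schemai, else bᵢⱼ.
Initial tableau (one row per fragment):
  row 1: a1 b12 b13 b14 a5 a6 a7 b18
  row 2: a1 a2 b23 b24 a5 a6 b27 b28
  row 3: b31 a2 a3 a4 b35 a6 b37 a8
Rows 1 and 2 agree on E; apply E→G and equate their G entries.
Rows 1 and 2 agree on F, G; apply F, G→C and equate their C entries.
No row becomes fully distinguished — the join is lossy.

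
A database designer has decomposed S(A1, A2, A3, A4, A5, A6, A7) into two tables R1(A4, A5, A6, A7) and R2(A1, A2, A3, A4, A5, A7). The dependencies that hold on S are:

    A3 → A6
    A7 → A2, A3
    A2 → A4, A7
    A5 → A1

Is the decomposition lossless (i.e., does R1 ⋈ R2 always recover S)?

Common attributes: R1 ∩ R2 = {A4, A5, A7}.
Closure of {A4, A5, A7}: A7 → A2, A3 applies, adding A2, A3; A5 → A1 applies, adding A1; A3 → A6 applies, adding A6. So (A4, A5, A7)⁺ = {A1, A2, A3, A4, A5, A6, A7}.
This closure contains every attribute of R1, so R1 ∩ R2 → R1. The join is lossless.

Yes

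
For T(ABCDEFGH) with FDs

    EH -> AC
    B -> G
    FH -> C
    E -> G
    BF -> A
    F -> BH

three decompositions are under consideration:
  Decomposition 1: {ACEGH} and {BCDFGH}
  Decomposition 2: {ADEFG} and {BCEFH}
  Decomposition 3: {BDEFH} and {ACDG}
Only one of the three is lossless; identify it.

Decomposition 2

Decomposition 1: common = {CGH}, closure = {CGH} → lossy.
Decomposition 2: common = {EF}, closure = {ABCEFGH} → lossless.
Decomposition 3: common = {D}, closure = {D} → lossy.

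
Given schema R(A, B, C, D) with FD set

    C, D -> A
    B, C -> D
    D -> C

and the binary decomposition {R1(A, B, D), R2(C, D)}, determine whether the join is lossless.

Yes

Common attributes: R1 ∩ R2 = {D}.
Closure of {D}: D → C applies, adding C; C, D → A applies, adding A. So (D)⁺ = {A, C, D}.
This closure contains every attribute of R2, so R1 ∩ R2 → R2. The join is lossless.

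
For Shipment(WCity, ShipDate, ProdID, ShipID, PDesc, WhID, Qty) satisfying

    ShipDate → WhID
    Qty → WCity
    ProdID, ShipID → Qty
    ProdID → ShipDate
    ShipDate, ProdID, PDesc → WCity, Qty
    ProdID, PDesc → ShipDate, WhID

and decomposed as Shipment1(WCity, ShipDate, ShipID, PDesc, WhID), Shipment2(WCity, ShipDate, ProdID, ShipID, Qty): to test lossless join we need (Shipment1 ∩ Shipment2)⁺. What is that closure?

WCity, ShipDate, ShipID, WhID

Shipment1 ∩ Shipment2 = {WCity, ShipDate, ShipID}.
ShipDate → WhID applies, adding WhID
Closure: {WCity, ShipDate, ShipID, WhID}.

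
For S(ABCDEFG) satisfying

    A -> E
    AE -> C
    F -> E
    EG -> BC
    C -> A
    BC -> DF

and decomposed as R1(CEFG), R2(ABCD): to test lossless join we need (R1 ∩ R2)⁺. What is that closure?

ACE

R1 ∩ R2 = {C}.
C → A applies, adding A
A → E applies, adding E
Closure: {ACE}.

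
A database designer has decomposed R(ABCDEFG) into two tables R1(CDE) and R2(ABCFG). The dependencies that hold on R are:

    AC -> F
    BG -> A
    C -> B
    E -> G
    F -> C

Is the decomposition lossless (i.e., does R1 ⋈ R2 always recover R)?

Common attributes: R1 ∩ R2 = {C}.
Closure of {C}: C → B applies, adding B. So (C)⁺ = {BC}.
The closure contains neither all of R1 = {CDE} nor all of R2 = {ABCFG}, so the common attributes are not a superkey of either fragment. The join is lossy.

No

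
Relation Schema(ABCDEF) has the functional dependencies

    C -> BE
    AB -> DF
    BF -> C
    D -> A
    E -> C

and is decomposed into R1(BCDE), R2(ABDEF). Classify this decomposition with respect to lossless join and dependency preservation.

lossless and dependency-preserving

Lossless test: (BDE)⁺ = {ABCDEF}, which contains all of one fragment — lossless.
Dependency preservation: BF → C is not contained in any single fragment, but the restricted closure of its left-hand side across the fragments still reaches the right-hand side; the remaining FDs each lie inside some fragment. All dependencies are preserved.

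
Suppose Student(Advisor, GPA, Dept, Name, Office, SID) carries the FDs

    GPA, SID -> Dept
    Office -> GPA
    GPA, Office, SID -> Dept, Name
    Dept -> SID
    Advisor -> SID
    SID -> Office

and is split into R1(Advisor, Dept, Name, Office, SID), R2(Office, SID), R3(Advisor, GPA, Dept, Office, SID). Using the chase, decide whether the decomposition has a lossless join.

Yes

Chase test. Columns are Advisor, GPA, Dept, Name, Office, SID; row i has aⱼ where attribute j ∈ Ri, else bᵢⱼ.
Initial tableau (one row per fragment):
  row 1: a1 b12 a3 a4 a5 a6
  row 2: b21 b22 b23 b24 a5 a6
  row 3: a1 a2 a3 b34 a5 a6
Rows 1 and 2 agree on Office; apply Office→GPA and equate their GPA entries.
Rows 1 and 3 agree on Office; apply Office→GPA and equate their GPA entries.
Rows 1 and 2 agree on GPA, Office, SID; apply GPA, Office, SID→Dept, Name and equate their Dept, Name entries.
Rows 1 and 3 agree on GPA, Office, SID; apply GPA, Office, SID→Dept, Name and equate their Dept, Name entries.
Row 1 is now all distinguished symbols — the join is lossless.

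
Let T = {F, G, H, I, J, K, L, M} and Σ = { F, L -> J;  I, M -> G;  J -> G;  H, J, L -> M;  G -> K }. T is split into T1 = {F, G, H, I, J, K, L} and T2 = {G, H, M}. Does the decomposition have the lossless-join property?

No

Common attributes: T1 ∩ T2 = {G, H}.
Closure of {G, H}: G → K applies, adding K. So (G, H)⁺ = {G, H, K}.
The closure contains neither all of T1 = {F, G, H, I, J, K, L} nor all of T2 = {G, H, M}, so the common attributes are not a superkey of either fragment. The join is lossy.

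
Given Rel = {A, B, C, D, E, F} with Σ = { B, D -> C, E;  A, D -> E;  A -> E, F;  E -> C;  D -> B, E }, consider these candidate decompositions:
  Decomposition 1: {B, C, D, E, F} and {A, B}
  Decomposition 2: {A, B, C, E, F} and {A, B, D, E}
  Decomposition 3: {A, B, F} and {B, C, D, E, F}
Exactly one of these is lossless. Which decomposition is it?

Decomposition 2

Decomposition 1: common = {B}, closure = {B} → lossy.
Decomposition 2: common = {A, B, E}, closure = {A, B, C, E, F} → lossless.
Decomposition 3: common = {B, F}, closure = {B, F} → lossy.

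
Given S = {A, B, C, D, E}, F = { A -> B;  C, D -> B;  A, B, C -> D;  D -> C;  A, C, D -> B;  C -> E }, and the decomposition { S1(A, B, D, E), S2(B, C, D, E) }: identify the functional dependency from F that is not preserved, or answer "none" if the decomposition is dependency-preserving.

A, B, C -> D

Check A, B, C → D: no single fragment contains all of {A, B, C, D}, and the restricted closure of {A, B, C} across the fragments never reaches {D}.
A → B is preserved.
C, D → B is preserved.
D → C is preserved.
A, C, D → B is preserved.
C → E is preserved.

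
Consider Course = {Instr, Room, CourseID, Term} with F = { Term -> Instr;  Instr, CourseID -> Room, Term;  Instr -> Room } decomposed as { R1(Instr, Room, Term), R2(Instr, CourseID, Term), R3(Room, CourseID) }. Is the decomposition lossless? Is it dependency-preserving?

Lossless test (chase): Rows 1 and 2 agree on Instr; apply Instr→Room and equate their Room entries. Row 2 is now all distinguished symbols — the join is lossless.
Dependency preservation: Instr, CourseID → Room, Term is not contained in any single fragment, but the restricted closure of its left-hand side across the fragments still reaches the right-hand side; the remaining FDs each lie inside some fragment. All dependencies are preserved.

lossless and dependency-preserving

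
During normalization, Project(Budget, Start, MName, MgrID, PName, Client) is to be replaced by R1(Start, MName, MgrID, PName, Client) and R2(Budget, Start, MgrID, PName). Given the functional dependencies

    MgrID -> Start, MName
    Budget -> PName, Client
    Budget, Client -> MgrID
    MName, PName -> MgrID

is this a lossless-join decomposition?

No

Common attributes: R1 ∩ R2 = {Start, MgrID, PName}.
Closure of {Start, MgrID, PName}: MgrID → Start, MName applies, adding MName. So (Start, MgrID, PName)⁺ = {Start, MName, MgrID, PName}.
The closure contains neither all of R1 = {Start, MName, MgrID, PName, Client} nor all of R2 = {Budget, Start, MgrID, PName}, so the common attributes are not a superkey of either fragment. The join is lossy.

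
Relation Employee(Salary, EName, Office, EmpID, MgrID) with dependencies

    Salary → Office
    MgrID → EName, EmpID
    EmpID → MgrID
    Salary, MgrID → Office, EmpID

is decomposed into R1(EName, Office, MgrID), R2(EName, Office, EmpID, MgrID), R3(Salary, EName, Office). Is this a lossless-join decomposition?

Chase test. Columns are Salary, EName, Office, EmpID, MgrID; row i has aⱼ where attribute j ∈ Ri, else bᵢⱼ.
Initial tableau (one row per fragment):
  row 1: b11 a2 a3 b14 a5
  row 2: b21 a2 a3 a4 a5
  row 3: a1 a2 a3 b34 b35
Rows 1 and 2 agree on MgrID; apply MgrID→EName, EmpID and equate their EName, EmpID entries.
No row becomes fully distinguished — the join is lossy.

No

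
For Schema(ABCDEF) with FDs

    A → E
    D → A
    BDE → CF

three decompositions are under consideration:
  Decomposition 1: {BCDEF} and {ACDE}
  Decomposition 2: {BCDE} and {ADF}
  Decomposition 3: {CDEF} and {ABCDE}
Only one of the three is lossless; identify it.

Decomposition 1: common = {CDE}, closure = {ACDE} → lossless.
Decomposition 2: common = {D}, closure = {ADE} → lossy.
Decomposition 3: common = {CDE}, closure = {ACDE} → lossy.

Decomposition 1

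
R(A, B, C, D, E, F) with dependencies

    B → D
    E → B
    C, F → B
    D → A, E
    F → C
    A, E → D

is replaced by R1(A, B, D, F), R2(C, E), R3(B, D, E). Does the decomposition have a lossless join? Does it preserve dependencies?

lossy and not dependency-preserving

Lossless test (chase): Rows 2 and 3 agree on E; apply E→B and equate their B entries. Rows 1 and 3 agree on D; apply D→A, E and equate their A, E entries. Rows 1 and 2 agree on B; apply B→D and equate their D entries. Rows 1 and 2 agree on D; apply D→A, E and equate their A, E entries. No row becomes fully distinguished — the join is lossy.
Dependency preservation: the restricted closure of {F} across the fragments never reaches {C}, so F → C cannot be enforced without a join — not preserved.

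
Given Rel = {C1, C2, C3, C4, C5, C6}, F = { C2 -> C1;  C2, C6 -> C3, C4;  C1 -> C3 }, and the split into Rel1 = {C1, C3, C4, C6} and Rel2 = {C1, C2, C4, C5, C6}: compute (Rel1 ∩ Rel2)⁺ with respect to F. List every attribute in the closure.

C1, C3, C4, C6

Rel1 ∩ Rel2 = {C1, C4, C6}.
C1 → C3 applies, adding C3
Closure: {C1, C3, C4, C6}.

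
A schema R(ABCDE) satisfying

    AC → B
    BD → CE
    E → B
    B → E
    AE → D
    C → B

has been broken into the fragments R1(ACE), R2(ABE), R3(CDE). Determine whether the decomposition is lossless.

No

Chase test. Columns are ABCDE; row i has aⱼ where attribute j ∈ Ri, else bᵢⱼ.
Initial tableau (one row per fragment):
  row 1: a1 b12 a3 b14 a5
  row 2: a1 a2 b23 b24 a5
  row 3: b31 b32 a3 a4 a5
Rows 1 and 2 agree on E; apply E→B and equate their B entries.
Rows 1 and 3 agree on E; apply E→B and equate their B entries.
Rows 1 and 2 agree on AE; apply AE→D and equate their D entries.
Rows 1 and 2 agree on BD; apply BD→CE and equate their CE entries.
No row becomes fully distinguished — the join is lossy.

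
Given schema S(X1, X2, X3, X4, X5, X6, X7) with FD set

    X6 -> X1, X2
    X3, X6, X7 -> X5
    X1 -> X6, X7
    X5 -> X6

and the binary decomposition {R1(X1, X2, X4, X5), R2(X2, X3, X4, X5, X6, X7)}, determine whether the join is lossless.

Common attributes: R1 ∩ R2 = {X2, X4, X5}.
Closure of {X2, X4, X5}: X5 → X6 applies, adding X6; X6 → X1, X2 applies, adding X1; X1 → X6, X7 applies, adding X7. So (X2, X4, X5)⁺ = {X1, X2, X4, X5, X6, X7}.
This closure contains every attribute of R1, so R1 ∩ R2 → R1. The join is lossless.

Yes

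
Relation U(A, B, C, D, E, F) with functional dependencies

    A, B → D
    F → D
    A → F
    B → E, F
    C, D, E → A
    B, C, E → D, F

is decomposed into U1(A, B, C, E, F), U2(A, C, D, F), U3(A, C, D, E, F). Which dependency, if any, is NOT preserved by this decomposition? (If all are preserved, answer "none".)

none

A, B → D: restricted closure across fragments reaches D.
F → D lies within U2.
A → F lies within U1.
B → E, F lies within U1.
C, D, E → A lies within U3.
B, C, E → D, F: restricted closure across fragments reaches D, F.
Every dependency is enforceable on the fragments, so the decomposition is dependency-preserving.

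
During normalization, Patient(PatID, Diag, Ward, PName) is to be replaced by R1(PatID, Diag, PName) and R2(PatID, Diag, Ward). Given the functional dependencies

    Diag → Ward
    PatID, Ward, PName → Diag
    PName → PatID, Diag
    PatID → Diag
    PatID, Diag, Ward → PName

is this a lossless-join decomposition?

Common attributes: R1 ∩ R2 = {PatID, Diag}.
Closure of {PatID, Diag}: Diag → Ward applies, adding Ward; PatID, Diag, Ward → PName applies, adding PName. So (PatID, Diag)⁺ = {PatID, Diag, Ward, PName}.
This closure contains every attribute of R1, so R1 ∩ R2 → R1. The join is lossless.

Yes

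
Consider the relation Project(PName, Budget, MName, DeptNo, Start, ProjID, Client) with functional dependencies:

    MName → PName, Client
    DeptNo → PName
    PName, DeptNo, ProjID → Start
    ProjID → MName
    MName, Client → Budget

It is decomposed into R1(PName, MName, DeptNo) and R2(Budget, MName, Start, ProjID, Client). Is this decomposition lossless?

Common attributes: R1 ∩ R2 = {MName}.
Closure of {MName}: MName → PName, Client applies, adding PName, Client; MName, Client → Budget applies, adding Budget. So (MName)⁺ = {PName, Budget, MName, Client}.
The closure contains neither all of R1 = {PName, MName, DeptNo} nor all of R2 = {Budget, MName, Start, ProjID, Client}, so the common attributes are not a superkey of either fragment. The join is lossy.

No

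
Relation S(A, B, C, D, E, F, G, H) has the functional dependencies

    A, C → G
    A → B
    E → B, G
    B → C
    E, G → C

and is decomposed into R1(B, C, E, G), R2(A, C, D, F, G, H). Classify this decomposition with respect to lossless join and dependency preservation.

lossy and not dependency-preserving

Lossless test: (C, G)⁺ = {C, G}, which is a superkey of neither fragment — lossy.
Dependency preservation: the restricted closure of {A} across the fragments never reaches {B}, so A → B cannot be enforced without a join — not preserved.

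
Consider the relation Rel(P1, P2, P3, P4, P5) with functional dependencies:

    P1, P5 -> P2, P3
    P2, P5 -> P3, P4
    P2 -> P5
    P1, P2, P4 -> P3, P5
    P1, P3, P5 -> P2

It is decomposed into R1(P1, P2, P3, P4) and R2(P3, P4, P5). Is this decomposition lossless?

No

Common attributes: R1 ∩ R2 = {P3, P4}.
No dependency enlarges {P3, P4}, so (P3, P4)⁺ = {P3, P4}.
The closure contains neither all of R1 = {P1, P2, P3, P4} nor all of R2 = {P3, P4, P5}, so the common attributes are not a superkey of either fragment. The join is lossy.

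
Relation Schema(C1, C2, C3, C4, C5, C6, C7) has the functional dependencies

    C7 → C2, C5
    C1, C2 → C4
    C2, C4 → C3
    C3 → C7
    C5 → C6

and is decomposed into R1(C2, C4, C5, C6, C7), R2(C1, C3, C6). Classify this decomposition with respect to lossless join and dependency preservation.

Lossless test: (C6)⁺ = {C6}, which is a superkey of neither fragment — lossy.
Dependency preservation: the restricted closure of {C1, C2} across the fragments never reaches {C4}, so C1, C2 → C4 cannot be enforced without a join — not preserved.

lossy and not dependency-preserving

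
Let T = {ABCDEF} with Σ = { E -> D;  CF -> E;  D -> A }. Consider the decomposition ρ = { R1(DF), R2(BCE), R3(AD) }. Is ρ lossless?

No

Chase test. Columns are ABCDEF; row i has aⱼ where attribute j ∈ Ri, else bᵢⱼ.
Initial tableau (one row per fragment):
  row 1: b11 b12 b13 a4 b15 a6
  row 2: b21 a2 a3 b24 a5 b26
  row 3: a1 b32 b33 a4 b35 b36
Rows 1 and 3 agree on D; apply D→A and equate their A entries.
No row becomes fully distinguished — the join is lossy.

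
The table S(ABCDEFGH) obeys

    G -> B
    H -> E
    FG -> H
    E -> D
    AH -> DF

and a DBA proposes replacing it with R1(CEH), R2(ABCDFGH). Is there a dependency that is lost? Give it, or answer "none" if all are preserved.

E -> D

Check E → D: no single fragment contains all of {DE}, and the restricted closure of {E} across the fragments never reaches {D}.
G → B is preserved.
H → E is preserved.
FG → H is preserved.
AH → DF is preserved.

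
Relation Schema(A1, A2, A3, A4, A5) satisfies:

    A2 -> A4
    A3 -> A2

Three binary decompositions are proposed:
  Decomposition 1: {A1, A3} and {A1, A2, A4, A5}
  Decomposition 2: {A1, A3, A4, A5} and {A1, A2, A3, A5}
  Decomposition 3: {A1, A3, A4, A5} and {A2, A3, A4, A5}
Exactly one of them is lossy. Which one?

Decomposition 1: common = {A1}, closure = {A1} → lossy.
Decomposition 2: common = {A1, A3, A5}, closure = {A1, A2, A3, A4, A5} → lossless.
Decomposition 3: common = {A3, A4, A5}, closure = {A2, A3, A4, A5} → lossless.

Decomposition 1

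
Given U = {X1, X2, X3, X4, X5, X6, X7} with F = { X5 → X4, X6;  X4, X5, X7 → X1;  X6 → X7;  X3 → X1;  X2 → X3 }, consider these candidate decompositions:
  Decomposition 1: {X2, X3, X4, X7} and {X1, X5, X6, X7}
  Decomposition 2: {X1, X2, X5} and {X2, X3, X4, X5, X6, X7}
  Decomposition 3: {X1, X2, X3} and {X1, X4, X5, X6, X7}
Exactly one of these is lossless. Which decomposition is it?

Decomposition 1: common = {X7}, closure = {X7} → lossy.
Decomposition 2: common = {X2, X5}, closure = {X1, X2, X3, X4, X5, X6, X7} → lossless.
Decomposition 3: common = {X1}, closure = {X1} → lossy.

Decomposition 2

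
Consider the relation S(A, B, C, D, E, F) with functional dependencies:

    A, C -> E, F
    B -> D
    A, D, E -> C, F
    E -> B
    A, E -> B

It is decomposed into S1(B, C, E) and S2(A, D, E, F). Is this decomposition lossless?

No

Common attributes: S1 ∩ S2 = {E}.
Closure of {E}: E → B applies, adding B; B → D applies, adding D. So (E)⁺ = {B, D, E}.
The closure contains neither all of S1 = {B, C, E} nor all of S2 = {A, D, E, F}, so the common attributes are not a superkey of either fragment. The join is lossy.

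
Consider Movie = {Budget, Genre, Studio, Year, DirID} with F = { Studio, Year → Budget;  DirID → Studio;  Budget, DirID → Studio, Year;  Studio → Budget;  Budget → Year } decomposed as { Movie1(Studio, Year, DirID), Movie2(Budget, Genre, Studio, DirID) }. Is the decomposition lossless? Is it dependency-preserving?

Lossless test: (Studio, DirID)⁺ = {Budget, Studio, Year, DirID}, which contains all of one fragment — lossless.
Dependency preservation: the restricted closure of {Budget} across the fragments never reaches {Year}, so Budget → Year cannot be enforced without a join — not preserved.

lossless but not dependency-preserving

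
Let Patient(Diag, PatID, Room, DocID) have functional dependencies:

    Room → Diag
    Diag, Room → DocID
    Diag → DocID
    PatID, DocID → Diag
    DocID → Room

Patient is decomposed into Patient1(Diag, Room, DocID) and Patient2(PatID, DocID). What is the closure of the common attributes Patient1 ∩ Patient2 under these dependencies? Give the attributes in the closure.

Diag, Room, DocID

Patient1 ∩ Patient2 = {DocID}.
DocID → Room applies, adding Room
Room → Diag applies, adding Diag
Closure: {Diag, Room, DocID}.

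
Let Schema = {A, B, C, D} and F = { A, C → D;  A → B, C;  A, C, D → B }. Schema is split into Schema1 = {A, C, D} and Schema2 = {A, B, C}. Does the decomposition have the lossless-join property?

Common attributes: Schema1 ∩ Schema2 = {A, C}.
Closure of {A, C}: A, C → D applies, adding D; A → B, C applies, adding B. So (A, C)⁺ = {A, B, C, D}.
This closure contains every attribute of Schema1, so Schema1 ∩ Schema2 → Schema1. The join is lossless.

Yes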